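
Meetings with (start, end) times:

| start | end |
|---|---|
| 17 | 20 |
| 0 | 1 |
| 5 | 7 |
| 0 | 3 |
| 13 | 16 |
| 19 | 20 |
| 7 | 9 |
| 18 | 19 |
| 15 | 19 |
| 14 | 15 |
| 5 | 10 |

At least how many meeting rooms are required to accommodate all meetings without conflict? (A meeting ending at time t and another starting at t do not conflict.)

3

The answer is the maximum number of intervals overlapping at any instant.
starts: [0, 0, 5, 5, 7, 13, 14, 15, 17, 18, 19]
ends:   [1, 3, 7, 9, 10, 15, 16, 19, 19, 20, 20]
s0→1 s0→2 e1→1 e3→0 s5→1 s5→2 e7→1 s7→2 e9→1 e10→0 s13→1 s14→2 e15→1 s15→2 e16→1 s17→2 s18→3  — peak 3.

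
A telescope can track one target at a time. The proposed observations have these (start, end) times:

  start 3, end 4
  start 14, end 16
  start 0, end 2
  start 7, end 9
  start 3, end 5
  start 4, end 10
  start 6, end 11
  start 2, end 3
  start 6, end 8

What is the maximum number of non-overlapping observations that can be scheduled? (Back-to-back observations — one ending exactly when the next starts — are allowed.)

5

By end time: (0,2), (2,3), (3,4), (3,5), (6,8), (7,9), (4,10), (6,11), (14,16).
Pick (0,2); next start ≥ 2 → (2,3); next start ≥ 3 → (3,4); next start ≥ 4 → (6,8); next start ≥ 8 → (14,16).
Selected 5 observations.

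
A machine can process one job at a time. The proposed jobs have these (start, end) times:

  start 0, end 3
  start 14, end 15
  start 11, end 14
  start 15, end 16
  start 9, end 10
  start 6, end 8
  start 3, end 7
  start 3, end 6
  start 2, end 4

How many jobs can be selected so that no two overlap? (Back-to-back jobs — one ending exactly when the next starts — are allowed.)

By end time: (0,3), (2,4), (3,6), (3,7), (6,8), (9,10), (11,14), (14,15), (15,16).
Pick (0,3); next start ≥ 3 → (3,6); next start ≥ 6 → (6,8); next start ≥ 8 → (9,10); next start ≥ 10 → (11,14); next start ≥ 14 → (14,15); next start ≥ 15 → (15,16).
Selected 7 jobs.

7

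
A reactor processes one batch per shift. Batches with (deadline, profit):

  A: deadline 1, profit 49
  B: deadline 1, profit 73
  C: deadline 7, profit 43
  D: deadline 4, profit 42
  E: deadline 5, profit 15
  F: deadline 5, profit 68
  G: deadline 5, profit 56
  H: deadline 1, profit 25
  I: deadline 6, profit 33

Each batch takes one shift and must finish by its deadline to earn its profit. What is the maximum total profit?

330

Take jobs in profit order; each goes to the latest open slot no later than its deadline.
By profit: B(d1,73), F(d5,68), G(d5,56), A(d1,49), C(d7,43), D(d4,42), I(d6,33), H(d1,25), E(d5,15)
B→slot 1; F→slot 5; G→slot 4; A skipped; C→slot 7; D→slot 3; I→slot 6; H skipped; E→slot 2.
Profit = 73 + 15 + 42 + 56 + 68 + 33 + 43 = 330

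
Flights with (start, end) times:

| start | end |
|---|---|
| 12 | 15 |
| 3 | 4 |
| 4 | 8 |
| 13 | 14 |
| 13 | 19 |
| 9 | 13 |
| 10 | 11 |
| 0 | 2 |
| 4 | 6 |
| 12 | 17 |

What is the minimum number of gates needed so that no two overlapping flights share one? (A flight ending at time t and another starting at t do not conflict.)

Events (time:±→running): 0:+→1 2:-→0 3:+→1 4:-→0 4:+→1 4:+→2 6:-→1 8:-→0 9:+→1 10:+→2 11:-→1 12:+→2 12:+→3 13:-→2 13:+→3 13:+→4 … peak 4.

4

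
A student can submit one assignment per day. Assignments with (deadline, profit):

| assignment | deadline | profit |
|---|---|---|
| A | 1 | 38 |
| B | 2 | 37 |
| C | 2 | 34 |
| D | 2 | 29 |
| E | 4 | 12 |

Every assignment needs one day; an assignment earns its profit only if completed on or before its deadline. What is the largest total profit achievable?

87

Take jobs in profit order; each goes to the latest open slot no later than its deadline.
Profit order: A=38 B=37 C=34 D=29 E=12
Assign: A→slot 1, B→slot 2, C skipped, D skipped, E→slot 4.
Slots: [1:A] [2:B] [4:E]
Profit = 38 + 37 + 12 = 87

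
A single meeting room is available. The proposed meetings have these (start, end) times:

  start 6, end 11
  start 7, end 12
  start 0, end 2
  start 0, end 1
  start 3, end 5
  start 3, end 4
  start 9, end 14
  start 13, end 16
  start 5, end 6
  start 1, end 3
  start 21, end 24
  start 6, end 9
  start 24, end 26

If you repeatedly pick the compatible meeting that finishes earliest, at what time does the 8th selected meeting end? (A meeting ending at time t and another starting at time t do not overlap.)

Sorted by end: (0,1)  (0,2)  (1,3)  (3,4)  (3,5)  (5,6)  (6,9)  (6,11)  (7,12)  (9,14)  (13,16)  (21,24)  (24,26)
take (0,1); skip (0,2); take (1,3); take (3,4); take (5,6); take (6,9); skip (6,11); take (9,14); skip (13,16); take (21,24); take (24,26).
Selected: (0,1) (1,3) (3,4) (5,6) (6,9) (9,14) (21,24) (24,26)

26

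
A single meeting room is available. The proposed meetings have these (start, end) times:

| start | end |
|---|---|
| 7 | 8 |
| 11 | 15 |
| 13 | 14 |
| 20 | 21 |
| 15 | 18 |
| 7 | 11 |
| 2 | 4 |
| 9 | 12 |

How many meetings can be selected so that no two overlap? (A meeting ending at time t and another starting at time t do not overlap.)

Sort by end time and greedily take each interval whose start is ≥ the last chosen end.
Sorted by end: (2,4)  (7,8)  (7,11)  (9,12)  (13,14)  (11,15)  (15,18)  (20,21)
take (2,4); take (7,8); skip (7,11); take (9,12); take (13,14); skip (11,15); take (15,18); take (20,21).
Selected 6 meetings.

6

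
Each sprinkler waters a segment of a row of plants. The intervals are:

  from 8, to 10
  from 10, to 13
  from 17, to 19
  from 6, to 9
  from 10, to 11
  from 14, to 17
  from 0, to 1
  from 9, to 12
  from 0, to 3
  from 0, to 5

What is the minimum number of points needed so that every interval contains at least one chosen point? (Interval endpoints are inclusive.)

Sorted: [0,1] [0,3] [0,5] [6,9] [8,10] [10,11] [9,12] [10,13] [14,17] [17,19]
{[0,1],[0,3],[0,5]} hit by 1; {[6,9],[8,10]} hit by 9; {[10,11],[9,12],[10,13]} hit by 11; {[14,17],[17,19]} hit by 17.
Points: 1, 9, 11, 17 (4 total).

4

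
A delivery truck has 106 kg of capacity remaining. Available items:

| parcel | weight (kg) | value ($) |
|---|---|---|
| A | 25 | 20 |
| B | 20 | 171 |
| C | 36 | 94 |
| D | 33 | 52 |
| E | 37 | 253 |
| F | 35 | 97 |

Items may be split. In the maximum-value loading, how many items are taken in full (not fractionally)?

3

Ratios (sorted): B 8.55, E 6.84, F 2.77, C 2.61, D 1.58, A 0.80
take B (20 @ 171); take E (37 @ 253); take F (35 @ 97); take 14/36 of C → 36.56. Capacity used 106/106.
3 item(s) taken whole; one partial (take 14/36 of C).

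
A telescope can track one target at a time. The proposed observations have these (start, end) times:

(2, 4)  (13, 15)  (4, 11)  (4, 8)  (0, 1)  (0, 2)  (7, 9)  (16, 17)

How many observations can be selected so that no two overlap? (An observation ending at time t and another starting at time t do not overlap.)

By end time: (0,1), (0,2), (2,4), (4,8), (7,9), (4,11), (13,15), (16,17).
Pick (0,1); next start ≥ 1 → (2,4); next start ≥ 4 → (4,8); next start ≥ 8 → (13,15); next start ≥ 15 → (16,17).
Selected 5 observations.

5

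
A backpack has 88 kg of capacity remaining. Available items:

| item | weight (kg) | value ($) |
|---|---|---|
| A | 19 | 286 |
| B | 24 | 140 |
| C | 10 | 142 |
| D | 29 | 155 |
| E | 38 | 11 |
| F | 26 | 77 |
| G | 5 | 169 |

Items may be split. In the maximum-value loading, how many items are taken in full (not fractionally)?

Greedy by value/weight ratio, highest first.
Order: G (169/5=33.80) > A (286/19=15.05) > C (142/10=14.20) > B (140/24=5.83) > D (155/29=5.34) > F (77/26=2.96) > E (11/38=0.29)
Fill: take G (5 @ 169) → take A (19 @ 286) → take C (10 @ 142) → take B (24 @ 140) → take D (29 @ 155) → take 1/26 of F → 2.96; 88/88 used.
5 item(s) taken whole; one partial (take 1/26 of F).

5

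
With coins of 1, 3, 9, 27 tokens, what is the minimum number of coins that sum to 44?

6

Use the largest denomination that fits, subtract, and repeat.
44 = 1×27 + 1×9 + 2×3 + 2×1
Total coins = 1 + 1 + 2 + 2 = 6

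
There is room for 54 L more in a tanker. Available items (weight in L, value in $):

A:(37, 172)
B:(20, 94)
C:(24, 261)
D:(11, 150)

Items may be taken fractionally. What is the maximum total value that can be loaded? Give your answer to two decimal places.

Sort by value per unit weight and fill in that order.
Order: D (150/11=13.64) > C (261/24=10.88) > B (94/20=4.70) > A (172/37=4.65)
Fill: take D (11 @ 150) → take C (24 @ 261) → take 19/20 of B → 89.30; 54/54 used.
Total value = 500.30

500.30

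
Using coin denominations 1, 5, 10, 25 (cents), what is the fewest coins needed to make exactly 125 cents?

5

Use the largest denomination that fits, subtract, and repeat.
125 = 5×25
Total coins = 5 = 5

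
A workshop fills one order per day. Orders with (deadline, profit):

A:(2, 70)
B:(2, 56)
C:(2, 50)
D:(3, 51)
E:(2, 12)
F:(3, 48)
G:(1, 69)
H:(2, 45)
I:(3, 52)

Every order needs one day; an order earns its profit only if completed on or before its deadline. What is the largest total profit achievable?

191

Profit order: A=70 G=69 B=56 I=52 D=51 C=50 F=48 H=45 E=12
Assign: A→slot 2, G→slot 1, B skipped, I→slot 3, D skipped, C skipped, F skipped, H skipped, E skipped.
Slots: [1:G] [2:A] [3:I]
Profit = 69 + 70 + 52 = 191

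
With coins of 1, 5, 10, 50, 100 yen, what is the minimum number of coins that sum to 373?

Greedy: take as many of the largest coin as possible, then repeat with the remainder.
373 = 3×100 + 1×50 + 2×10 + 3×1
Total coins = 3 + 1 + 2 + 3 = 9

9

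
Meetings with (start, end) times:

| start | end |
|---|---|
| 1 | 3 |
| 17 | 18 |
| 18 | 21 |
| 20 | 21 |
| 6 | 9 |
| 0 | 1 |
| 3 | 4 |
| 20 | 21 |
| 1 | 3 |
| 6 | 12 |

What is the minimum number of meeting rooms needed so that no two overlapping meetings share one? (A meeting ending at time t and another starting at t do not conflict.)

3

The answer is the maximum number of intervals overlapping at any instant.
starts: [0, 1, 1, 3, 6, 6, 17, 18, 20, 20]
ends:   [1, 3, 3, 4, 9, 12, 18, 21, 21, 21]
s0→1 e1→0 s1→1 s1→2 e3→1 e3→0 s3→1 e4→0 s6→1 s6→2 e9→1 e12→0 s17→1 e18→0 s18→1 s20→2 s20→3  — peak 3.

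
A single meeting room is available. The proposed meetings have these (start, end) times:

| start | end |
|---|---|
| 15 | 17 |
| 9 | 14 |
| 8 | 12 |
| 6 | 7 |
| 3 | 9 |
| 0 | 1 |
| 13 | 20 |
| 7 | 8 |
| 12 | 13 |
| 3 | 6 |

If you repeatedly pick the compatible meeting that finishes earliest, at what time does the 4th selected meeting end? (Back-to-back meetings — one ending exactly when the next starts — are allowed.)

8

By end time: (0,1), (3,6), (6,7), (7,8), (3,9), (8,12), (12,13), (9,14), (15,17), (13,20).
Pick (0,1); next start ≥ 1 → (3,6); next start ≥ 6 → (6,7); next start ≥ 7 → (7,8); next start ≥ 8 → (8,12); next start ≥ 12 → (12,13); next start ≥ 13 → (15,17).
Selected: (0,1) (3,6) (6,7) (7,8) (8,12) (12,13) (15,17)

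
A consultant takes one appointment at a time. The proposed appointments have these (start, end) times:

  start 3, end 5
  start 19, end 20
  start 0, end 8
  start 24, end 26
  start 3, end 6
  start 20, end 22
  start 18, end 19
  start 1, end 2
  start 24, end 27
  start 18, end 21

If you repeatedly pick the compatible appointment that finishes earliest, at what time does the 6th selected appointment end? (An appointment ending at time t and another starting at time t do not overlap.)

26

Sort by end time and greedily take each interval whose start is ≥ the last chosen end.
By end time: (1,2), (3,5), (3,6), (0,8), (18,19), (19,20), (18,21), (20,22), (24,26), (24,27).
Pick (1,2); next start ≥ 2 → (3,5); next start ≥ 5 → (18,19); next start ≥ 19 → (19,20); next start ≥ 20 → (20,22); next start ≥ 22 → (24,26).
Selected: (1,2) (3,5) (18,19) (19,20) (20,22) (24,26)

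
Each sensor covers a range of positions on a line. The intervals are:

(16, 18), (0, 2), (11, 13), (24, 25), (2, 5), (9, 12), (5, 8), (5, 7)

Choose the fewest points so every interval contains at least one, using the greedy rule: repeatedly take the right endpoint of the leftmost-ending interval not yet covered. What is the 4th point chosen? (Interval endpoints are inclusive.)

18

Sort by right endpoint; whenever an interval is uncovered, place a point at its right end.
Sorted: [0,2] [2,5] [5,7] [5,8] [9,12] [11,13] [16,18] [24,25]
{[0,2],[2,5]} hit by 2; {[5,7],[5,8]} hit by 7; {[9,12],[11,13]} hit by 12; {[16,18]} hit by 18; {[24,25]} hit by 25.
Points: 2, 7, 12, 18, 25 (5 total).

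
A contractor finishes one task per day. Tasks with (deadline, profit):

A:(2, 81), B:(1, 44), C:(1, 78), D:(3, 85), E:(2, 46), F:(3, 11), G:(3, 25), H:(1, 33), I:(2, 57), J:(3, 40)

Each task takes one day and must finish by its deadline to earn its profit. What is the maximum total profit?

Take jobs in profit order; each goes to the latest open slot no later than its deadline.
By profit: D(d3,85), A(d2,81), C(d1,78), I(d2,57), E(d2,46), B(d1,44), J(d3,40), H(d1,33), G(d3,25), F(d3,11)
D→slot 3; A→slot 2; C→slot 1; I skipped; E skipped; B skipped; J skipped; H skipped; G skipped; F skipped.
Profit = 78 + 81 + 85 = 244

244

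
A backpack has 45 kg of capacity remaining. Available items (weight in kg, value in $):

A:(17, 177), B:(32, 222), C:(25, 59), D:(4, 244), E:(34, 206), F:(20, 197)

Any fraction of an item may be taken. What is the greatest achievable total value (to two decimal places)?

Greedy by value/weight ratio, highest first.
Ratios (sorted): D 61.00, A 10.41, F 9.85, B 6.94, E 6.06, C 2.36
take D (4 @ 244); take A (17 @ 177); take F (20 @ 197); take 4/32 of B → 27.75. Capacity used 45/45.
Total value = 645.75

645.75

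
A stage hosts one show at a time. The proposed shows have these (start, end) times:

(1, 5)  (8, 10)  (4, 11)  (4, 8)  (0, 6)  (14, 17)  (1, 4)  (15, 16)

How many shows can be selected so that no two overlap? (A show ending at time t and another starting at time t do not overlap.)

4

By end time: (1,4), (1,5), (0,6), (4,8), (8,10), (4,11), (15,16), (14,17).
Pick (1,4); next start ≥ 4 → (4,8); next start ≥ 8 → (8,10); next start ≥ 10 → (15,16).
Selected 4 shows.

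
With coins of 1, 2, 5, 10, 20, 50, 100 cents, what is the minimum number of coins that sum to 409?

409 = 4×100 + 1×5 + 2×2
Total coins = 4 + 1 + 2 = 7

7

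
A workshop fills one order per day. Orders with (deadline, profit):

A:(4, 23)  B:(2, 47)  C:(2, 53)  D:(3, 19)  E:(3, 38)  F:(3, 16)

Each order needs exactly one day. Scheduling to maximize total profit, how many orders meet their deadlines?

Sort by profit descending; place each in the latest free slot ≤ its deadline.
Profit order: C=53 B=47 E=38 A=23 D=19 F=16
Assign: C→slot 2, B→slot 1, E→slot 3, A→slot 4, D skipped, F skipped.
Slots: [1:B] [2:C] [3:E] [4:A]
4 of 6 scheduled.

4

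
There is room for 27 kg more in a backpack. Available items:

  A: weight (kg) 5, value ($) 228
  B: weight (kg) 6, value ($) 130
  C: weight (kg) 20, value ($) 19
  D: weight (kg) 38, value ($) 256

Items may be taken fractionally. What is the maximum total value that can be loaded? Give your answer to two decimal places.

Ratios (sorted): A 45.60, B 21.67, D 6.74, C 0.95
take A (5 @ 228); take B (6 @ 130); take 16/38 of D → 107.79. Capacity used 27/27.
Total value = 465.79

465.79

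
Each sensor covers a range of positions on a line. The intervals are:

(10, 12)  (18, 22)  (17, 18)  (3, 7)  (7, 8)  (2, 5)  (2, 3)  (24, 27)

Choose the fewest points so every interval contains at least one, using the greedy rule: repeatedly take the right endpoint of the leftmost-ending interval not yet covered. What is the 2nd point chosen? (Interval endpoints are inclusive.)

Sort by right endpoint; whenever an interval is uncovered, place a point at its right end.
By right end: [2,3]  [2,5]  [3,7]  [7,8]  [10,12]  [17,18]  [18,22]  [24,27]
[2,3] uncovered → point at 3; [7,8] uncovered → point at 8; [10,12] uncovered → point at 12; [17,18] uncovered → point at 18; [24,27] uncovered → point at 27.
Points: 3, 8, 12, 18, 27 (5 total).

8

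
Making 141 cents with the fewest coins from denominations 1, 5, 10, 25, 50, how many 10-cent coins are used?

141 − 2×50→41 − 1×25→16 − 1×10→6 − 1×5→1 − 1×1→0
Count of 10: 1

1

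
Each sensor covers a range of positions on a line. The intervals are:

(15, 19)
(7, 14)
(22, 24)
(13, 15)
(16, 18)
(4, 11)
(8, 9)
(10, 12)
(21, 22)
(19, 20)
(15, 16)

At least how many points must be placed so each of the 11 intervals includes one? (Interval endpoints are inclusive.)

Process intervals by earliest right end; each time one isn't hit yet, stab at its right endpoint.
Sorted: [8,9] [4,11] [10,12] [7,14] [13,15] [15,16] [16,18] [15,19] [19,20] [21,22] [22,24]
{[8,9],[4,11]} hit by 9; {[10,12],[7,14]} hit by 12; {[13,15],[15,16]} hit by 15; {[16,18],[15,19]} hit by 18; {[19,20]} hit by 20; {[21,22],[22,24]} hit by 22.
Points: 9, 12, 15, 18, 20, 22 (6 total).

6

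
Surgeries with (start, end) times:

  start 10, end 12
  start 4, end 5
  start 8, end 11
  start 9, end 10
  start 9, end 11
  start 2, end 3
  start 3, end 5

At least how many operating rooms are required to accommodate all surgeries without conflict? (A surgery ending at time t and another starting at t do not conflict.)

Events (time:±→running): 2:+→1 3:-→0 3:+→1 4:+→2 5:-→1 5:-→0 8:+→1 9:+→2 9:+→3 … peak 3.

3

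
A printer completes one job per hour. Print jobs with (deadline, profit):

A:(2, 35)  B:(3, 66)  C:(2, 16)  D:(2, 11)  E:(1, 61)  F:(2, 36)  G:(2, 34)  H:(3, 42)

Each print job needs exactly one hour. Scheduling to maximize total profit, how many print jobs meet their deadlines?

Sort by profit descending; place each in the latest free slot ≤ its deadline.
Profit order: B=66 E=61 H=42 F=36 A=35 G=34 C=16 D=11
Assign: B→slot 3, E→slot 1, H→slot 2, F skipped, A skipped, G skipped, C skipped, D skipped.
Slots: [1:E] [2:H] [3:B]
3 of 8 scheduled.

3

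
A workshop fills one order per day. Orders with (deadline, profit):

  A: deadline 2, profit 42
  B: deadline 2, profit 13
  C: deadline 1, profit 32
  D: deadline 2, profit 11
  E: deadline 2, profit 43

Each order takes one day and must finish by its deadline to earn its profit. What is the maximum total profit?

85

Profit order: E=43 A=42 C=32 B=13 D=11
Assign: E→slot 2, A→slot 1, C skipped, B skipped, D skipped.
Slots: [1:A] [2:E]
Profit = 42 + 43 = 85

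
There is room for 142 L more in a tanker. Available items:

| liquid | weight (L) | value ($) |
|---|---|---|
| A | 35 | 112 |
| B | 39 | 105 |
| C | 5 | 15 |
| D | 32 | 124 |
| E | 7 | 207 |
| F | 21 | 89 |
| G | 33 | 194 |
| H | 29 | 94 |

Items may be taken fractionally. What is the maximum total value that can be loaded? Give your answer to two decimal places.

772.00

Sort by value per unit weight and fill in that order.
Order: E (207/7=29.57) > G (194/33=5.88) > F (89/21=4.24) > D (124/32=3.88) > H (94/29=3.24) > A (112/35=3.20) > C (15/5=3.00) > B (105/39=2.69)
Fill: take E (7 @ 207) → take G (33 @ 194) → take F (21 @ 89) → take D (32 @ 124) → take H (29 @ 94) → take 20/35 of A → 64.00; 142/142 used.
Total value = 772.00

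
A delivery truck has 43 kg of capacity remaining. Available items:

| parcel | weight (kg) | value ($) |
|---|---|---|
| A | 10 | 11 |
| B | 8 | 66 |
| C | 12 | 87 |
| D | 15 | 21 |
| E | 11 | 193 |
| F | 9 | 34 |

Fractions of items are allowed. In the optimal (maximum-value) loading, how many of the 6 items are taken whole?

Ratios (sorted): E 17.55, B 8.25, C 7.25, F 3.78, D 1.40, A 1.10
take E (11 @ 193); take B (8 @ 66); take C (12 @ 87); take F (9 @ 34); take 3/15 of D → 4.20. Capacity used 43/43.
4 item(s) taken whole; one partial (take 3/15 of D).

4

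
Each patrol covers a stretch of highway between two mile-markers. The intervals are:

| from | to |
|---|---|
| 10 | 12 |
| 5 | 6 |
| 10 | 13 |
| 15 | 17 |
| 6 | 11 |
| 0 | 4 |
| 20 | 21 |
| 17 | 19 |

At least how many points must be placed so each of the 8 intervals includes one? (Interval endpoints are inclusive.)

5

By right end: [0,4]  [5,6]  [6,11]  [10,12]  [10,13]  [15,17]  [17,19]  [20,21]
[0,4] uncovered → point at 4; [5,6] uncovered → point at 6; [10,12] uncovered → point at 12; [15,17] uncovered → point at 17; [20,21] uncovered → point at 21.
Points: 4, 6, 12, 17, 21 (5 total).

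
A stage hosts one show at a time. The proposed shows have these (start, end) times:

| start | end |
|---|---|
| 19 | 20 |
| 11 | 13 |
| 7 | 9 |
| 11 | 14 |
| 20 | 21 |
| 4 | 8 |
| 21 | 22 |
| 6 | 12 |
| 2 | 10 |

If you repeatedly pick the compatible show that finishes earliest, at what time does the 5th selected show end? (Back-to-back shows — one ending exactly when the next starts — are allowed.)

22

Greedy by earliest finish: after sorting by end time, pick each interval compatible with the last pick.
Sorted by end: (4,8)  (7,9)  (2,10)  (6,12)  (11,13)  (11,14)  (19,20)  (20,21)  (21,22)
take (4,8); take (11,13); skip (11,14); take (19,20); take (20,21); take (21,22).
Selected: (4,8) (11,13) (19,20) (20,21) (21,22)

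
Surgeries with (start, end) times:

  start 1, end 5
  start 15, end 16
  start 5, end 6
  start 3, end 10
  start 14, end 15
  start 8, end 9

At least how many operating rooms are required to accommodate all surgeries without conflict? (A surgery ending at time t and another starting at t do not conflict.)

2

The answer is the maximum number of intervals overlapping at any instant.
starts: [1, 3, 5, 8, 14, 15]
ends:   [5, 6, 9, 10, 15, 16]
s1→1 s3→2  — peak 2.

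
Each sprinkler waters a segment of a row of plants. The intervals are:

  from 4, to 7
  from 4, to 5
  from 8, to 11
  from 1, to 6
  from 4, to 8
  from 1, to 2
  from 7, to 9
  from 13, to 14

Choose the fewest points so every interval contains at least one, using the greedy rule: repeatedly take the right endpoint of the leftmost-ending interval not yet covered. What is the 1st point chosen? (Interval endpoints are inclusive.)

2

Process intervals by earliest right end; each time one isn't hit yet, stab at its right endpoint.
Sorted: [1,2] [4,5] [1,6] [4,7] [4,8] [7,9] [8,11] [13,14]
{[1,2]} hit by 2; {[4,5],[1,6],[4,7],[4,8]} hit by 5; {[7,9],[8,11]} hit by 9; {[13,14]} hit by 14.
Points: 2, 5, 9, 14 (4 total).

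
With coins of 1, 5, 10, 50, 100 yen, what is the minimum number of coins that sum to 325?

Greedy: take as many of the largest coin as possible, then repeat with the remainder.
325 − 3×100→25 − 2×10→5 − 1×5→0
Total coins = 3 + 2 + 1 = 6

6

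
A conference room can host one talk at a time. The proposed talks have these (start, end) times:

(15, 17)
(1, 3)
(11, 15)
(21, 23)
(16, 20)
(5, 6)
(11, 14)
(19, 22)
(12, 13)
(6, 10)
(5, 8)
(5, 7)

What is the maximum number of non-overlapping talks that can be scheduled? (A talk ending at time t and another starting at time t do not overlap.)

6

Order by finish time; keep every interval that doesn't clash with the previous kept one.
By end time: (1,3), (5,6), (5,7), (5,8), (6,10), (12,13), (11,14), (11,15), (15,17), (16,20), (19,22), (21,23).
Pick (1,3); next start ≥ 3 → (5,6); next start ≥ 6 → (6,10); next start ≥ 10 → (12,13); next start ≥ 13 → (15,17); next start ≥ 17 → (19,22).
Selected 6 talks.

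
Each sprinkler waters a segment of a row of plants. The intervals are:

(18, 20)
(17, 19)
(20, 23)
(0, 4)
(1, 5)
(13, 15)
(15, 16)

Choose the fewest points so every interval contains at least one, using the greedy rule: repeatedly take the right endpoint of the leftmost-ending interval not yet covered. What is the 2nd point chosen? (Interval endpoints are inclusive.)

Process intervals by earliest right end; each time one isn't hit yet, stab at its right endpoint.
Sorted: [0,4] [1,5] [13,15] [15,16] [17,19] [18,20] [20,23]
{[0,4],[1,5]} hit by 4; {[13,15],[15,16]} hit by 15; {[17,19],[18,20]} hit by 19; {[20,23]} hit by 23.
Points: 4, 15, 19, 23 (4 total).

15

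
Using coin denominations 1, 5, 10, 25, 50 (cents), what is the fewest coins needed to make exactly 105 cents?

105 − 2×50→5 − 1×5→0
Total coins = 2 + 1 = 3

3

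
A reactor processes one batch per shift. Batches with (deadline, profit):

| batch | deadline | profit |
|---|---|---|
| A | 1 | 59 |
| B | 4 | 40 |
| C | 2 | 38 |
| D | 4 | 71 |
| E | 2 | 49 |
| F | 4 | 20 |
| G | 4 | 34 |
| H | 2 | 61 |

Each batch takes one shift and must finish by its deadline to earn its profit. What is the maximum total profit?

By profit: D(d4,71), H(d2,61), A(d1,59), E(d2,49), B(d4,40), C(d2,38), G(d4,34), F(d4,20)
D→slot 4; H→slot 2; A→slot 1; E skipped; B→slot 3; C skipped; G skipped; F skipped.
Profit = 59 + 61 + 40 + 71 = 231

231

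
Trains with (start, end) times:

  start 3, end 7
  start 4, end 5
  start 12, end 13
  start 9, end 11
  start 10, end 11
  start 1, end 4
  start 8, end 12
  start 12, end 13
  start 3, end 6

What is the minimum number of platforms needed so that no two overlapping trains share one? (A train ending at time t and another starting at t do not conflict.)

3

The answer is the maximum number of intervals overlapping at any instant.
starts: [1, 3, 3, 4, 8, 9, 10, 12, 12]
ends:   [4, 5, 6, 7, 11, 11, 12, 13, 13]
s1→1 s3→2 s3→3  — peak 3.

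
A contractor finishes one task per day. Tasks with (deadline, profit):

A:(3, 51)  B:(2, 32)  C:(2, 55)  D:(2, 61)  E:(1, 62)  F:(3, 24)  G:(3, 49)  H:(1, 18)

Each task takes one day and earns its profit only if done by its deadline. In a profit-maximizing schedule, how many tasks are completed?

Take jobs in profit order; each goes to the latest open slot no later than its deadline.
By profit: E(d1,62), D(d2,61), C(d2,55), A(d3,51), G(d3,49), B(d2,32), F(d3,24), H(d1,18)
E→slot 1; D→slot 2; C skipped; A→slot 3; G skipped; B skipped; F skipped; H skipped.
3 of 8 scheduled.

3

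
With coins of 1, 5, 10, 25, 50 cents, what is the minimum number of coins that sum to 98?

98 = 1×50 + 1×25 + 2×10 + 3×1
Total coins = 1 + 1 + 2 + 3 = 7

7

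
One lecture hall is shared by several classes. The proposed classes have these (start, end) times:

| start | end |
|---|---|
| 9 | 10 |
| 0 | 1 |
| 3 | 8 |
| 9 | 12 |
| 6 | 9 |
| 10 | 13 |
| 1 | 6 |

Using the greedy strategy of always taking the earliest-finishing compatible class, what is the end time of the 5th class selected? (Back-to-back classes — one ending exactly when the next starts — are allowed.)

13

By end time: (0,1), (1,6), (3,8), (6,9), (9,10), (9,12), (10,13).
Pick (0,1); next start ≥ 1 → (1,6); next start ≥ 6 → (6,9); next start ≥ 9 → (9,10); next start ≥ 10 → (10,13).
Selected: (0,1) (1,6) (6,9) (9,10) (10,13)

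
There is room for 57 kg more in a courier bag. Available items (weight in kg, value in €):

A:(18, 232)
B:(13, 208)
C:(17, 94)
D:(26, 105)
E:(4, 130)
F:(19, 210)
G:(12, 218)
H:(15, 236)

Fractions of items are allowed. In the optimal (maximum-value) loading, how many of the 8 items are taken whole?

Order: E (130/4=32.50) > G (218/12=18.17) > B (208/13=16.00) > H (236/15=15.73) > A (232/18=12.89) > F (210/19=11.05) > C (94/17=5.53) > D (105/26=4.04)
Fill: take E (4 @ 130) → take G (12 @ 218) → take B (13 @ 208) → take H (15 @ 236) → take 13/18 of A → 167.56; 57/57 used.
4 item(s) taken whole; one partial (take 13/18 of A).

4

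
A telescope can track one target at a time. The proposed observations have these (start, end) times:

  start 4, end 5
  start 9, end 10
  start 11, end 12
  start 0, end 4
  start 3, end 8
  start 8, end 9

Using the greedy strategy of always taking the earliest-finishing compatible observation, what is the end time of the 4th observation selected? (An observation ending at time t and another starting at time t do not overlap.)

By end time: (0,4), (4,5), (3,8), (8,9), (9,10), (11,12).
Pick (0,4); next start ≥ 4 → (4,5); next start ≥ 5 → (8,9); next start ≥ 9 → (9,10); next start ≥ 10 → (11,12).
Selected: (0,4) (4,5) (8,9) (9,10) (11,12)

10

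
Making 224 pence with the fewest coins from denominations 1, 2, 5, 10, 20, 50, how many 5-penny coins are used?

Use the largest denomination that fits, subtract, and repeat.
224 = 4×50 + 1×20 + 2×2
Count of 5: 0

0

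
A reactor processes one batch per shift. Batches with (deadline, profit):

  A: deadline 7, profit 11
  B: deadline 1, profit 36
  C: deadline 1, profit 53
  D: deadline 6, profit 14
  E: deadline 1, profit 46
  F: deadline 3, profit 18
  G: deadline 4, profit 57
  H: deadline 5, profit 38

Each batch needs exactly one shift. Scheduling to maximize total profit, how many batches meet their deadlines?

6

Take jobs in profit order; each goes to the latest open slot no later than its deadline.
Profit order: G=57 C=53 E=46 H=38 B=36 F=18 D=14 A=11
Assign: G→slot 4, C→slot 1, E skipped, H→slot 5, B skipped, F→slot 3, D→slot 6, A→slot 7.
Slots: [1:C] [3:F] [4:G] [5:H] [6:D] [7:A]
6 of 8 scheduled.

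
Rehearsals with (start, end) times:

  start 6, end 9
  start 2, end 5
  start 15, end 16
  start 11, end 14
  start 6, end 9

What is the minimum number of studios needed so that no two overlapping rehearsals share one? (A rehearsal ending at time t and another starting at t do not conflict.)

2

Count concurrent intervals with a sweep; the peak is the room count.
Events (time:±→running): 2:+→1 5:-→0 6:+→1 6:+→2 … peak 2.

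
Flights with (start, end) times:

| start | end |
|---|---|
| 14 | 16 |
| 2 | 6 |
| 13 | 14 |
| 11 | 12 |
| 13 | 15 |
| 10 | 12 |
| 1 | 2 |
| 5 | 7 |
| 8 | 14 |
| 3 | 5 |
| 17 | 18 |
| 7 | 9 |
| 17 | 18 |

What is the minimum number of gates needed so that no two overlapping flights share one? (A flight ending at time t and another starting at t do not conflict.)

The answer is the maximum number of intervals overlapping at any instant.
starts: [1, 2, 3, 5, 7, 8, 10, 11, 13, 13, 14, 17, 17]
ends:   [2, 5, 6, 7, 9, 12, 12, 14, 14, 15, 16, 18, 18]
s1→1 e2→0 s2→1 s3→2 e5→1 s5→2 e6→1 e7→0 s7→1 s8→2 e9→1 s10→2 s11→3  — peak 3.

3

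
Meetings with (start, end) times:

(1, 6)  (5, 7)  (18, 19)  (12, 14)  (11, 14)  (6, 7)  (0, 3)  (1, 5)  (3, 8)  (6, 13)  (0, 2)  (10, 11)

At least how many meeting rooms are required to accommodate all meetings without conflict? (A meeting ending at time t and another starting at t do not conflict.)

4

Count concurrent intervals with a sweep; the peak is the room count.
starts: [0, 0, 1, 1, 3, 5, 6, 6, 10, 11, 12, 18]
ends:   [2, 3, 5, 6, 7, 7, 8, 11, 13, 14, 14, 19]
s0→1 s0→2 s1→3 s1→4  — peak 4.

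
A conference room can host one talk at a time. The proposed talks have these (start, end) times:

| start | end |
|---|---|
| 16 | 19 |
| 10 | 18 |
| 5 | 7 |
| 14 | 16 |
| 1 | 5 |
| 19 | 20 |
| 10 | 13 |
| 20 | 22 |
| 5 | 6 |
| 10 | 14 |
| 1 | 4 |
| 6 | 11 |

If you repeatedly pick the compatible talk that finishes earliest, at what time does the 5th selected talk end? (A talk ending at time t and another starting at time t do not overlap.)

19

Order by finish time; keep every interval that doesn't clash with the previous kept one.
Sorted by end: (1,4)  (1,5)  (5,6)  (5,7)  (6,11)  (10,13)  (10,14)  (14,16)  (10,18)  (16,19)  (19,20)  (20,22)
take (1,4); skip (1,5); take (5,6); skip (5,7); take (6,11); take (14,16); take (16,19); take (19,20); take (20,22).
Selected: (1,4) (5,6) (6,11) (14,16) (16,19) (19,20) (20,22)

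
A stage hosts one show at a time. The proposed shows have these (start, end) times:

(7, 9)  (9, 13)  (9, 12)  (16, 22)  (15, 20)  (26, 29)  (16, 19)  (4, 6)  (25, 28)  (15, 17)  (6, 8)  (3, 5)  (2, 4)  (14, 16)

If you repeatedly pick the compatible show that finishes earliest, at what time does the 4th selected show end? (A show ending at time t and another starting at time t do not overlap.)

12

Sort by end time and greedily take each interval whose start is ≥ the last chosen end.
Sorted by end: (2,4)  (3,5)  (4,6)  (6,8)  (7,9)  (9,12)  (9,13)  (14,16)  (15,17)  (16,19)  (15,20)  (16,22)  (25,28)  (26,29)
take (2,4); take (4,6); take (6,8); take (9,12); take (14,16); skip (15,17); take (16,19); skip (15,20); take (25,28).
Selected: (2,4) (4,6) (6,8) (9,12) (14,16) (16,19) (25,28)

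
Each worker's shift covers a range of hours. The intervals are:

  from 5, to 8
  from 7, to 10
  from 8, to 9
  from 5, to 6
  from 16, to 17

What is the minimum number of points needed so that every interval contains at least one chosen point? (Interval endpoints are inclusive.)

3

Sort by right endpoint; whenever an interval is uncovered, place a point at its right end.
By right end: [5,6]  [5,8]  [8,9]  [7,10]  [16,17]
[5,6] uncovered → point at 6; [8,9] uncovered → point at 9; [16,17] uncovered → point at 17.
Points: 6, 9, 17 (3 total).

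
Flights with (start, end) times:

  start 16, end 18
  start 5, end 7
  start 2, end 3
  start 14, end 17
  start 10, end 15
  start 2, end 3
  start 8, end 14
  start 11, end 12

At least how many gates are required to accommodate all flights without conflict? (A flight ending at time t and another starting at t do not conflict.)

Count concurrent intervals with a sweep; the peak is the room count.
Events (time:±→running): 2:+→1 2:+→2 3:-→1 3:-→0 5:+→1 7:-→0 8:+→1 10:+→2 11:+→3 … peak 3.

3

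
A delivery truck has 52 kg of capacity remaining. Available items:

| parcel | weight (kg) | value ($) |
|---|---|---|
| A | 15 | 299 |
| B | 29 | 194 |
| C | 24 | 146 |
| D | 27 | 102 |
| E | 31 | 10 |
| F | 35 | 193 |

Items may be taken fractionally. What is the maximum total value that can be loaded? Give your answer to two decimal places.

Greedy by value/weight ratio, highest first.
Order: A (299/15=19.93) > B (194/29=6.69) > C (146/24=6.08) > F (193/35=5.51) > D (102/27=3.78) > E (10/31=0.32)
Fill: take A (15 @ 299) → take B (29 @ 194) → take 8/24 of C → 48.67; 52/52 used.
Total value = 541.67

541.67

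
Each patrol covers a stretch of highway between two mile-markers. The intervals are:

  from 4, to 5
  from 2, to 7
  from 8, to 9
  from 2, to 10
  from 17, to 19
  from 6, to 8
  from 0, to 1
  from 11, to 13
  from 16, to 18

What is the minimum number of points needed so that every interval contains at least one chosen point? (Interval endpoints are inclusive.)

Sort by right endpoint; whenever an interval is uncovered, place a point at its right end.
By right end: [0,1]  [4,5]  [2,7]  [6,8]  [8,9]  [2,10]  [11,13]  [16,18]  [17,19]
[0,1] uncovered → point at 1; [4,5] uncovered → point at 5; [6,8] uncovered → point at 8; [11,13] uncovered → point at 13; [16,18] uncovered → point at 18.
Points: 1, 5, 8, 13, 18 (5 total).

5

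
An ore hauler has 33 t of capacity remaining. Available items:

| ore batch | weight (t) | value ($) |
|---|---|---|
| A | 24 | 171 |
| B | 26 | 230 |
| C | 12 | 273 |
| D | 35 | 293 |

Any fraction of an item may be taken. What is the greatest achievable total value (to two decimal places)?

458.77

Greedy by value/weight ratio, highest first.
Ratios (sorted): C 22.75, B 8.85, D 8.37, A 7.12
take C (12 @ 273); take 21/26 of B → 185.77. Capacity used 33/33.
Total value = 458.77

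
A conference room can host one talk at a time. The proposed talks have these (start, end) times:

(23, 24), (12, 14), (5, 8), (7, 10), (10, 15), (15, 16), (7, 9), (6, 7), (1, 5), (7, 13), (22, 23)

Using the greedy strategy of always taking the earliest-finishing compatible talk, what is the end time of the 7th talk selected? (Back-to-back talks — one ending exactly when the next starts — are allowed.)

By end time: (1,5), (6,7), (5,8), (7,9), (7,10), (7,13), (12,14), (10,15), (15,16), (22,23), (23,24).
Pick (1,5); next start ≥ 5 → (6,7); next start ≥ 7 → (7,9); next start ≥ 9 → (12,14); next start ≥ 14 → (15,16); next start ≥ 16 → (22,23); next start ≥ 23 → (23,24).
Selected: (1,5) (6,7) (7,9) (12,14) (15,16) (22,23) (23,24)

24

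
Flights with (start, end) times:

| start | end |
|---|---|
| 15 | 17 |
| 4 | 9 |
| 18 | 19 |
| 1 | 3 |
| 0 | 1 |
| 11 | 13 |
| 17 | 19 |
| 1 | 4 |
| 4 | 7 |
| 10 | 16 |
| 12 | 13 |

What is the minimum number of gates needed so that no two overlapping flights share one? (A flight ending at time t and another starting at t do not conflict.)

Count concurrent intervals with a sweep; the peak is the room count.
starts: [0, 1, 1, 4, 4, 10, 11, 12, 15, 17, 18]
ends:   [1, 3, 4, 7, 9, 13, 13, 16, 17, 19, 19]
s0→1 e1→0 s1→1 s1→2 e3→1 e4→0 s4→1 s4→2 e7→1 e9→0 s10→1 s11→2 s12→3  — peak 3.

3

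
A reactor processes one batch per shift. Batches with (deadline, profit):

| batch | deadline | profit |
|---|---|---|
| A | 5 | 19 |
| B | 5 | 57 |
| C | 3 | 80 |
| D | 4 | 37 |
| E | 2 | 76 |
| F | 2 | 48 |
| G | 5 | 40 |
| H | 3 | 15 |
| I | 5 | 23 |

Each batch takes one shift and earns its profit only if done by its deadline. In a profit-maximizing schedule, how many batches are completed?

5

Take jobs in profit order; each goes to the latest open slot no later than its deadline.
By profit: C(d3,80), E(d2,76), B(d5,57), F(d2,48), G(d5,40), D(d4,37), I(d5,23), A(d5,19), H(d3,15)
C→slot 3; E→slot 2; B→slot 5; F→slot 1; G→slot 4; D skipped; I skipped; A skipped; H skipped.
5 of 9 scheduled.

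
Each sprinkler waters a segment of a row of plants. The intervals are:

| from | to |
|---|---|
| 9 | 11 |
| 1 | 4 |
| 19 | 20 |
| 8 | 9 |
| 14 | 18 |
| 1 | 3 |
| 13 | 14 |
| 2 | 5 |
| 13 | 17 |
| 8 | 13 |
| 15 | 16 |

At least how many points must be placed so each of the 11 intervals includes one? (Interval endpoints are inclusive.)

5

By right end: [1,3]  [1,4]  [2,5]  [8,9]  [9,11]  [8,13]  [13,14]  [15,16]  [13,17]  [14,18]  [19,20]
[1,3] uncovered → point at 3; [8,9] uncovered → point at 9; [13,14] uncovered → point at 14; [15,16] uncovered → point at 16; [19,20] uncovered → point at 20.
Points: 3, 9, 14, 16, 20 (5 total).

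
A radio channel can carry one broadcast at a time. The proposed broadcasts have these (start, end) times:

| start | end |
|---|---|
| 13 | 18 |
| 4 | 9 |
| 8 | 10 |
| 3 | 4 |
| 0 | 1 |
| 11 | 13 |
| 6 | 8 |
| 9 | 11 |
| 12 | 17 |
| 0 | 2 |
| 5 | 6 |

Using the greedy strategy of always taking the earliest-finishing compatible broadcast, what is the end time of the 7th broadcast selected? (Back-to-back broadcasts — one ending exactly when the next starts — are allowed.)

18

Sorted by end: (0,1)  (0,2)  (3,4)  (5,6)  (6,8)  (4,9)  (8,10)  (9,11)  (11,13)  (12,17)  (13,18)
take (0,1); take (3,4); take (5,6); take (6,8); take (8,10); skip (9,11); take (11,13); take (13,18).
Selected: (0,1) (3,4) (5,6) (6,8) (8,10) (11,13) (13,18)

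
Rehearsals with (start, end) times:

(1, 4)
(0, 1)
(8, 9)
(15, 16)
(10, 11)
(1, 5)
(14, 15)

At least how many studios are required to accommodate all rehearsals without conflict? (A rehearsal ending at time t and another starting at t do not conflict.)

The answer is the maximum number of intervals overlapping at any instant.
starts: [0, 1, 1, 8, 10, 14, 15]
ends:   [1, 4, 5, 9, 11, 15, 16]
s0→1 e1→0 s1→1 s1→2  — peak 2.

2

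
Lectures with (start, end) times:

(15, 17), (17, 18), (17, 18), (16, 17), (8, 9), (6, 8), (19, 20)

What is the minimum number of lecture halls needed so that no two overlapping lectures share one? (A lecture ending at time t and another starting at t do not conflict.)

2

starts: [6, 8, 15, 16, 17, 17, 19]
ends:   [8, 9, 17, 17, 18, 18, 20]
s6→1 e8→0 s8→1 e9→0 s15→1 s16→2  — peak 2.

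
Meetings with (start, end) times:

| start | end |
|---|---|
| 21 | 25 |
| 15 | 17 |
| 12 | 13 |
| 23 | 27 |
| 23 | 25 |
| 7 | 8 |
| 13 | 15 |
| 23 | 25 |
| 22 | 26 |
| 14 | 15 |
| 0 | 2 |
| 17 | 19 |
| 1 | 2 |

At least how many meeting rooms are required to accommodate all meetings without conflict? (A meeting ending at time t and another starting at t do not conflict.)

5

Count concurrent intervals with a sweep; the peak is the room count.
starts: [0, 1, 7, 12, 13, 14, 15, 17, 21, 22, 23, 23, 23]
ends:   [2, 2, 8, 13, 15, 15, 17, 19, 25, 25, 25, 26, 27]
s0→1 s1→2 e2→1 e2→0 s7→1 e8→0 s12→1 e13→0 s13→1 s14→2 e15→1 e15→0 s15→1 e17→0 s17→1 e19→0 s21→1 s22→2 s23→3 s23→4 s23→5  — peak 5.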